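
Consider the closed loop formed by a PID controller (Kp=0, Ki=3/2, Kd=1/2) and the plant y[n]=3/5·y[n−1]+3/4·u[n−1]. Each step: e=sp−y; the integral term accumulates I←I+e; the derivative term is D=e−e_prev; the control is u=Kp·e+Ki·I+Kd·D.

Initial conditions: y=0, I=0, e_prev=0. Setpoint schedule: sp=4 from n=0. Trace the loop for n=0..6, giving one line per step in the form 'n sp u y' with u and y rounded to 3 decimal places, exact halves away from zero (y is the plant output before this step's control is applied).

(exact arithmetic carried between steps; '≈' marks a value shown rounded to 6 d.p. or computed from one; I and e_prev carry over from the previous line; the table rounds u and y to 3 d.p., halves away from zero)
n=0: y=0, sp=4, e=sp−y=4; I=4, D=e−e_prev=4; u=0·4+3/2·4+1/2·4=8; next y=3/5·0+3/4·8=6
n=1: y=6, sp=4, e=sp−y=-2; I=2, D=e−e_prev=-6; u=0·(-2)+3/2·2+1/2·(-6)=0; next y=3/5·6+3/4·0=3.6
n=2: y=3.6, sp=4, e=sp−y=0.4; I=2.4, D=e−e_prev=2.4; u=0·0.4+3/2·2.4+1/2·2.4=4.8; next y=3/5·3.6+3/4·4.8=5.76
n=3: y=5.76, sp=4, e=sp−y=-1.76; I=0.64, D=e−e_prev=-2.16; u=0·(-1.76)+3/2·0.64+1/2·(-2.16)=-0.12; next y=3/5·5.76+3/4·(-0.12)=3.366
n=4: y=3.366, sp=4, e=sp−y=0.634; I=1.274, D=e−e_prev=2.394; u=0·0.634+3/2·1.274+1/2·2.394=3.108; next y=3/5·3.366+3/4·3.108=4.3506
n=5: y=4.3506, sp=4, e=sp−y=-0.3506; I=0.9234, D=e−e_prev=-0.9846; u=0·(-0.3506)+3/2·0.9234+1/2·(-0.9846)=0.8928; next y=3/5·4.3506+3/4·0.8928=3.27996
n=6: y=3.27996, sp=4, e=sp−y=0.72004; I=1.64344, D=e−e_prev=1.07064; u=0·0.72004+3/2·1.64344+1/2·1.07064=3.00048; next y=3/5·3.27996+3/4·3.00048=4.218336

0 4 8.000 0.000
1 4 0.000 6.000
2 4 4.800 3.600
3 4 -0.120 5.760
4 4 3.108 3.366
5 4 0.893 4.351
6 4 3.000 3.280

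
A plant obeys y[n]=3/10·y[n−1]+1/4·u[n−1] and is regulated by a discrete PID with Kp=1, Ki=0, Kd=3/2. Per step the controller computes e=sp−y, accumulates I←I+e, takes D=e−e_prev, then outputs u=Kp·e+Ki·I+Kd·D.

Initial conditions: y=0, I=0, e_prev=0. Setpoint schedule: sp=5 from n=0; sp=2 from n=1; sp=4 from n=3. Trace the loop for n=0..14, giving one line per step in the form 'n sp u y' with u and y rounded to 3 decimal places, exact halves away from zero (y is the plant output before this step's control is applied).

(exact arithmetic carried between steps; '≈' marks a value shown rounded to 6 d.p. or computed from one; I and e_prev carry over from the previous line; the table rounds u and y to 3 d.p., halves away from zero)
n=0: y=0, sp=5, e=sp−y=5; I=5, D=e−e_prev=5; u=1·5+0·5+3/2·5=12.5; next y=3/10·0+1/4·12.5=3.125
n=1: y=3.125, sp=2, e=sp−y=-1.125; I=3.875, D=e−e_prev=-6.125; u=1·(-1.125)+0·3.875+3/2·(-6.125)=-10.3125; next y=3/10·3.125+1/4·(-10.3125)=-1.640625
n=2: y=-1.640625, sp=2, e=sp−y=3.640625; I=7.515625, D=e−e_prev=4.765625; u=1·3.640625+0·7.515625+3/2·4.765625≈10.789063; next y=3/10·(-1.640625)+1/4·10.789063≈2.205078
n=3: y≈2.205078, sp=4, e=sp−y≈1.794922; I≈9.310547, D=e−e_prev≈-1.845703; u=1·1.794922+0·9.310547+3/2·(-1.845703)≈-0.973633; next y=3/10·2.205078+1/4·(-0.973633)≈0.418115
n=4: y≈0.418115, sp=4, e=sp−y≈3.581885; I≈12.892432, D=e−e_prev≈1.786963; u=1·3.581885+0·12.892432+3/2·1.786963≈6.262329; next y=3/10·0.418115+1/4·6.262329≈1.691017
n=5: y≈1.691017, sp=4, e=sp−y≈2.308983; I≈15.201415, D=e−e_prev≈-1.272902; u=1·2.308983+0·15.201415+3/2·(-1.272902)≈0.399631; next y=3/10·1.691017+1/4·0.399631≈0.607213
n=6: y≈0.607213, sp=4, e=sp−y≈3.392787; I≈18.594202, D=e−e_prev≈1.083804; u=1·3.392787+0·18.594202+3/2·1.083804≈5.018493; next y=3/10·0.607213+1/4·5.018493≈1.436787
n=7: y≈1.436787, sp=4, e=sp−y≈2.563213; I≈21.157415, D=e−e_prev≈-0.829574; u=1·2.563213+0·21.157415+3/2·(-0.829574)≈1.318851; next y=3/10·1.436787+1/4·1.318851≈0.760749
n=8: y≈0.760749, sp=4, e=sp−y≈3.239251; I≈24.396666, D=e−e_prev≈0.676038; u=1·3.239251+0·24.396666+3/2·0.676038≈4.253308; next y=3/10·0.760749+1/4·4.253308≈1.291552
n=9: y≈1.291552, sp=4, e=sp−y≈2.708448; I≈27.105114, D=e−e_prev≈-0.530803; u=1·2.708448+0·27.105114+3/2·(-0.530803)≈1.912244; next y=3/10·1.291552+1/4·1.912244≈0.865527
n=10: y≈0.865527, sp=4, e=sp−y≈3.134473; I≈30.239588, D=e−e_prev≈0.426025; u=1·3.134473+0·30.239588+3/2·0.426025≈3.773511; next y=3/10·0.865527+1/4·3.773511≈1.203036
n=11: y≈1.203036, sp=4, e=sp−y≈2.796964; I≈33.036552, D=e−e_prev≈-0.337509; u=1·2.796964+0·33.036552+3/2·(-0.337509)≈2.290700; next y=3/10·1.203036+1/4·2.290700≈0.933586
n=12: y≈0.933586, sp=4, e=sp−y≈3.066414; I≈36.102966, D=e−e_prev≈0.269450; u=1·3.066414+0·36.102966+3/2·0.269450≈3.470589; next y=3/10·0.933586+1/4·3.470589≈1.147723
n=13: y≈1.147723, sp=4, e=sp−y≈2.852277; I≈38.955243, D=e−e_prev≈-0.214137; u=1·2.852277+0·38.955243+3/2·(-0.214137)≈2.531071; next y=3/10·1.147723+1/4·2.531071≈0.977085
n=14: y≈0.977085, sp=4, e=sp−y≈3.022915; I≈41.978158, D=e−e_prev≈0.170638; u=1·3.022915+0·41.978158+3/2·0.170638≈3.278873; next y=3/10·0.977085+1/4·3.278873≈1.112844

0 5 12.500 0.000
1 2 -10.313 3.125
2 2 10.789 -1.641
3 4 -0.974 2.205
4 4 6.262 0.418
5 4 0.400 1.691
6 4 5.018 0.607
7 4 1.319 1.437
8 4 4.253 0.761
9 4 1.912 1.292
10 4 3.774 0.866
11 4 2.291 1.203
12 4 3.471 0.934
13 4 2.531 1.148
14 4 3.279 0.977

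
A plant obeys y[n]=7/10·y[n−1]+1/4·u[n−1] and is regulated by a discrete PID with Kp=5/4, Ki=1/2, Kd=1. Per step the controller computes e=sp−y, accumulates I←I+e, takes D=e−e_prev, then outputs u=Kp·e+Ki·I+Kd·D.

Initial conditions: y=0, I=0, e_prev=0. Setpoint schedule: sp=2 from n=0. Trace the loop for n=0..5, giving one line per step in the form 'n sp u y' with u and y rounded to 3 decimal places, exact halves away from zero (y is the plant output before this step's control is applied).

0 2 5.500 0.000
1 2 0.719 1.375
2 2 3.046 1.142
3 2 2.090 1.561
4 2 2.580 1.615
5 2 2.385 1.776

(exact arithmetic carried between steps; '≈' marks a value shown rounded to 6 d.p. or computed from one; I and e_prev carry over from the previous line; the table rounds u and y to 3 d.p., halves away from zero)
n=0: y=0, sp=2, e=sp−y=2; I=2, D=e−e_prev=2; u=5/4·2+1/2·2+1·2=5.5; next y=7/10·0+1/4·5.5=1.375
n=1: y=1.375, sp=2, e=sp−y=0.625; I=2.625, D=e−e_prev=-1.375; u=5/4·0.625+1/2·2.625+1·(-1.375)=0.71875; next y=7/10·1.375+1/4·0.71875≈1.142188
n=2: y≈1.142188, sp=2, e=sp−y≈0.857813; I≈3.482813, D=e−e_prev≈0.232813; u=5/4·0.857813+1/2·3.482813+1·0.232813≈3.046484; next y=7/10·1.142188+1/4·3.046484≈1.561152
n=3: y≈1.561152, sp=2, e=sp−y≈0.438848; I≈3.921660, D=e−e_prev≈-0.418965; u=5/4·0.438848+1/2·3.921660+1·(-0.418965)≈2.090425; next y=7/10·1.561152+1/4·2.090425≈1.615413
n=4: y≈1.615413, sp=2, e=sp−y≈0.384587; I≈4.306247, D=e−e_prev≈-0.054260; u=5/4·0.384587+1/2·4.306247+1·(-0.054260)≈2.579597; next y=7/10·1.615413+1/4·2.579597≈1.775688
n=5: y≈1.775688, sp=2, e=sp−y≈0.224312; I≈4.530559, D=e−e_prev≈-0.160275; u=5/4·0.224312+1/2·4.530559+1·(-0.160275)≈2.385394; next y=7/10·1.775688+1/4·2.385394≈1.839330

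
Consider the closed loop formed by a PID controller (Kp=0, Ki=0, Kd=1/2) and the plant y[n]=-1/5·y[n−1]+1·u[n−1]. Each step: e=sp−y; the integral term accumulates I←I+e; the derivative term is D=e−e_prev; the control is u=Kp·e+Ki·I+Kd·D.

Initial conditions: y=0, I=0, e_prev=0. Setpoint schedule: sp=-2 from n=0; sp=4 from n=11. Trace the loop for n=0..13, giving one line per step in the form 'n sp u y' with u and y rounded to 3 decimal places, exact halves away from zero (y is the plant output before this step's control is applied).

(exact arithmetic carried between steps; '≈' marks a value shown rounded to 6 d.p. or computed from one; I and e_prev carry over from the previous line; the table rounds u and y to 3 d.p., halves away from zero)
n=0: y=0, sp=-2, e=sp−y=-2; I=-2, D=e−e_prev=-2; u=0·(-2)+0·(-2)+1/2·(-2)=-1; next y=-1/5·0+1·(-1)=-1
n=1: y=-1, sp=-2, e=sp−y=-1; I=-3, D=e−e_prev=1; u=0·(-1)+0·(-3)+1/2·1=0.5; next y=-1/5·(-1)+1·0.5=0.7
n=2: y=0.7, sp=-2, e=sp−y=-2.7; I=-5.7, D=e−e_prev=-1.7; u=0·(-2.7)+0·(-5.7)+1/2·(-1.7)=-0.85; next y=-1/5·0.7+1·(-0.85)=-0.99
n=3: y=-0.99, sp=-2, e=sp−y=-1.01; I=-6.71, D=e−e_prev=1.69; u=0·(-1.01)+0·(-6.71)+1/2·1.69=0.845; next y=-1/5·(-0.99)+1·0.845=1.043
n=4: y=1.043, sp=-2, e=sp−y=-3.043; I=-9.753, D=e−e_prev=-2.033; u=0·(-3.043)+0·(-9.753)+1/2·(-2.033)=-1.0165; next y=-1/5·1.043+1·(-1.0165)=-1.2251
n=5: y=-1.2251, sp=-2, e=sp−y=-0.7749; I=-10.5279, D=e−e_prev=2.2681; u=0·(-0.7749)+0·(-10.5279)+1/2·2.2681=1.13405; next y=-1/5·(-1.2251)+1·1.13405=1.37907
n=6: y=1.37907, sp=-2, e=sp−y=-3.37907; I=-13.90697, D=e−e_prev=-2.60417; u=0·(-3.37907)+0·(-13.90697)+1/2·(-2.60417)=-1.302085; next y=-1/5·1.37907+1·(-1.302085)=-1.577899
n=7: y=-1.577899, sp=-2, e=sp−y=-0.422101; I=-14.329071, D=e−e_prev=2.956969; u=0·(-0.422101)+0·(-14.329071)+1/2·2.956969≈1.478485; next y=-1/5·(-1.577899)+1·1.478485≈1.794064
n=8: y≈1.794064, sp=-2, e=sp−y≈-3.794064; I≈-18.123135, D=e−e_prev≈-3.371963; u=0·(-3.794064)+0·(-18.123135)+1/2·(-3.371963)≈-1.685982; next y=-1/5·1.794064+1·(-1.685982)≈-2.044795
n=9: y≈-2.044795, sp=-2, e=sp−y≈0.044795; I≈-18.078341, D=e−e_prev≈3.838859; u=0·0.044795+0·(-18.078341)+1/2·3.838859≈1.919429; next y=-1/5·(-2.044795)+1·1.919429≈2.328388
n=10: y≈2.328388, sp=-2, e=sp−y≈-4.328388; I≈-22.406729, D=e−e_prev≈-4.373183; u=0·(-4.328388)+0·(-22.406729)+1/2·(-4.373183)≈-2.186591; next y=-1/5·2.328388+1·(-2.186591)≈-2.652269
n=11: y≈-2.652269, sp=4, e=sp−y≈6.652269; I≈-15.754460, D=e−e_prev≈10.980657; u=0·6.652269+0·(-15.754460)+1/2·10.980657≈5.490329; next y=-1/5·(-2.652269)+1·5.490329≈6.020783
n=12: y≈6.020783, sp=4, e=sp−y≈-2.020783; I≈-17.775243, D=e−e_prev≈-8.673052; u=0·(-2.020783)+0·(-17.775243)+1/2·(-8.673052)≈-4.336526; next y=-1/5·6.020783+1·(-4.336526)≈-5.540682
n=13: y≈-5.540682, sp=4, e=sp−y≈9.540682; I≈-8.234560, D=e−e_prev≈11.561465; u=0·9.540682+0·(-8.234560)+1/2·11.561465≈5.780732; next y=-1/5·(-5.540682)+1·5.780732≈6.888869

0 -2 -1.000 0.000
1 -2 0.500 -1.000
2 -2 -0.850 0.700
3 -2 0.845 -0.990
4 -2 -1.017 1.043
5 -2 1.134 -1.225
6 -2 -1.302 1.379
7 -2 1.478 -1.578
8 -2 -1.686 1.794
9 -2 1.919 -2.045
10 -2 -2.187 2.328
11 4 5.490 -2.652
12 4 -4.337 6.021
13 4 5.781 -5.541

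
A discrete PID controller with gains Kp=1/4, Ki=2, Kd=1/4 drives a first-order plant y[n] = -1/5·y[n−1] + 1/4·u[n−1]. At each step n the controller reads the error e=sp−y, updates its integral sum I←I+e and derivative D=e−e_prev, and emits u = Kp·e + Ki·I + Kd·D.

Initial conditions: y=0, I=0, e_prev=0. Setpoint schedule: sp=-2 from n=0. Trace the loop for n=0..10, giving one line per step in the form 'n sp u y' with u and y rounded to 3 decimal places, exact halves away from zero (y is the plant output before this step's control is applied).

(exact arithmetic carried between steps; '≈' marks a value shown rounded to 6 d.p. or computed from one; I and e_prev carry over from the previous line; the table rounds u and y to 3 d.p., halves away from zero)
n=0: y=0, sp=-2, e=sp−y=-2; I=-2, D=e−e_prev=-2; u=1/4·(-2)+2·(-2)+1/4·(-2)=-5; next y=-1/5·0+1/4·(-5)=-1.25
n=1: y=-1.25, sp=-2, e=sp−y=-0.75; I=-2.75, D=e−e_prev=1.25; u=1/4·(-0.75)+2·(-2.75)+1/4·1.25=-5.375; next y=-1/5·(-1.25)+1/4·(-5.375)=-1.09375
n=2: y=-1.09375, sp=-2, e=sp−y=-0.90625; I=-3.65625, D=e−e_prev=-0.15625; u=1/4·(-0.90625)+2·(-3.65625)+1/4·(-0.15625)=-7.578125; next y=-1/5·(-1.09375)+1/4·(-7.578125)≈-1.675781
n=3: y≈-1.675781, sp=-2, e=sp−y≈-0.324219; I≈-3.980469, D=e−e_prev≈0.582031; u=1/4·(-0.324219)+2·(-3.980469)+1/4·0.582031≈-7.896484; next y=-1/5·(-1.675781)+1/4·(-7.896484)≈-1.638965
n=4: y≈-1.638965, sp=-2, e=sp−y≈-0.361035; I≈-4.341504, D=e−e_prev≈-0.036816; u=1/4·(-0.361035)+2·(-4.341504)+1/4·(-0.036816)≈-8.782471; next y=-1/5·(-1.638965)+1/4·(-8.782471)≈-1.867825
n=5: y≈-1.867825, sp=-2, e=sp−y≈-0.132175; I≈-4.473679, D=e−e_prev≈0.228860; u=1/4·(-0.132175)+2·(-4.473679)+1/4·0.228860≈-8.923187; next y=-1/5·(-1.867825)+1/4·(-8.923187)≈-1.857232
n=6: y≈-1.857232, sp=-2, e=sp−y≈-0.142768; I≈-4.616447, D=e−e_prev≈-0.010593; u=1/4·(-0.142768)+2·(-4.616447)+1/4·(-0.010593)≈-9.271235; next y=-1/5·(-1.857232)+1/4·(-9.271235)≈-1.946362
n=7: y≈-1.946362, sp=-2, e=sp−y≈-0.053638; I≈-4.670085, D=e−e_prev≈0.089130; u=1/4·(-0.053638)+2·(-4.670085)+1/4·0.089130≈-9.331297; next y=-1/5·(-1.946362)+1/4·(-9.331297)≈-1.943552
n=8: y≈-1.943552, sp=-2, e=sp−y≈-0.056448; I≈-4.726533, D=e−e_prev≈-0.002811; u=1/4·(-0.056448)+2·(-4.726533)+1/4·(-0.002811)≈-9.467881; next y=-1/5·(-1.943552)+1/4·(-9.467881)≈-1.978260
n=9: y≈-1.978260, sp=-2, e=sp−y≈-0.021740; I≈-4.748273, D=e−e_prev≈0.034708; u=1/4·(-0.021740)+2·(-4.748273)+1/4·0.034708≈-9.493305; next y=-1/5·(-1.978260)+1/4·(-9.493305)≈-1.977674
n=10: y≈-1.977674, sp=-2, e=sp−y≈-0.022326; I≈-4.770599, D=e−e_prev≈-0.000586; u=1/4·(-0.022326)+2·(-4.770599)+1/4·(-0.000586)≈-9.546926; next y=-1/5·(-1.977674)+1/4·(-9.546926)≈-1.991197

0 -2 -5.000 0.000
1 -2 -5.375 -1.250
2 -2 -7.578 -1.094
3 -2 -7.896 -1.676
4 -2 -8.782 -1.639
5 -2 -8.923 -1.868
6 -2 -9.271 -1.857
7 -2 -9.331 -1.946
8 -2 -9.468 -1.944
9 -2 -9.493 -1.978
10 -2 -9.547 -1.978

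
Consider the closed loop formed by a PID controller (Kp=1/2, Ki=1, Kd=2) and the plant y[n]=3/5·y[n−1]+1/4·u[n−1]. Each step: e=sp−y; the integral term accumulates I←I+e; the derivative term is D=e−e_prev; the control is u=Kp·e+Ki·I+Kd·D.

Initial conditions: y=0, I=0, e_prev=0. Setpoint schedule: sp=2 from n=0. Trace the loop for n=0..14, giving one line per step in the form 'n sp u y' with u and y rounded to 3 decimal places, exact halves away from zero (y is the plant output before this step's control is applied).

0 2 7.000 0.000
1 2 -1.125 1.750
2 2 6.059 0.769
3 2 1.102 1.976
4 2 5.343 1.461
5 2 2.223 2.212
6 2 4.665 1.883
7 2 2.678 2.296
8 2 4.079 2.047
9 2 2.831 2.248
10 2 3.655 2.057
11 2 2.896 2.148
12 2 3.403 2.013
13 2 2.961 2.058
14 2 3.285 1.975

(exact arithmetic carried between steps; '≈' marks a value shown rounded to 6 d.p. or computed from one; I and e_prev carry over from the previous line; the table rounds u and y to 3 d.p., halves away from zero)
n=0: y=0, sp=2, e=sp−y=2; I=2, D=e−e_prev=2; u=1/2·2+1·2+2·2=7; next y=3/5·0+1/4·7=1.75
n=1: y=1.75, sp=2, e=sp−y=0.25; I=2.25, D=e−e_prev=-1.75; u=1/2·0.25+1·2.25+2·(-1.75)=-1.125; next y=3/5·1.75+1/4·(-1.125)=0.76875
n=2: y=0.76875, sp=2, e=sp−y=1.23125; I=3.48125, D=e−e_prev=0.98125; u=1/2·1.23125+1·3.48125+2·0.98125=6.059375; next y=3/5·0.76875+1/4·6.059375≈1.976094
n=3: y≈1.976094, sp=2, e=sp−y≈0.023906; I≈3.505156, D=e−e_prev≈-1.207344; u=1/2·0.023906+1·3.505156+2·(-1.207344)≈1.102422; next y=3/5·1.976094+1/4·1.102422≈1.461262
n=4: y≈1.461262, sp=2, e=sp−y≈0.538738; I≈4.043895, D=e−e_prev≈0.514832; u=1/2·0.538738+1·4.043895+2·0.514832≈5.342928; next y=3/5·1.461262+1/4·5.342928≈2.212489
n=5: y≈2.212489, sp=2, e=sp−y≈-0.212489; I≈3.831406, D=e−e_prev≈-0.751227; u=1/2·(-0.212489)+1·3.831406+2·(-0.751227)≈2.222707; next y=3/5·2.212489+1/4·2.222707≈1.883170
n=6: y≈1.883170, sp=2, e=sp−y≈0.116830; I≈3.948236, D=e−e_prev≈0.329319; u=1/2·0.116830+1·3.948236+2·0.329319≈4.665288; next y=3/5·1.883170+1/4·4.665288≈2.296224
n=7: y≈2.296224, sp=2, e=sp−y≈-0.296224; I≈3.652011, D=e−e_prev≈-0.413054; u=1/2·(-0.296224)+1·3.652011+2·(-0.413054)≈2.677791; next y=3/5·2.296224+1/4·2.677791≈2.047182
n=8: y≈2.047182, sp=2, e=sp−y≈-0.047182; I≈3.604829, D=e−e_prev≈0.249042; u=1/2·(-0.047182)+1·3.604829+2·0.249042≈4.079322; next y=3/5·2.047182+1/4·4.079322≈2.248140
n=9: y≈2.248140, sp=2, e=sp−y≈-0.248140; I≈3.356689, D=e−e_prev≈-0.200958; u=1/2·(-0.248140)+1·3.356689+2·(-0.200958)≈2.830704; next y=3/5·2.248140+1/4·2.830704≈2.056560
n=10: y≈2.056560, sp=2, e=sp−y≈-0.056560; I≈3.300129, D=e−e_prev≈0.191580; u=1/2·(-0.056560)+1·3.300129+2·0.191580≈3.655009; next y=3/5·2.056560+1/4·3.655009≈2.147688
n=11: y≈2.147688, sp=2, e=sp−y≈-0.147688; I≈3.152441, D=e−e_prev≈-0.091128; u=1/2·(-0.147688)+1·3.152441+2·(-0.091128)≈2.896340; next y=3/5·2.147688+1/4·2.896340≈2.012698
n=12: y≈2.012698, sp=2, e=sp−y≈-0.012698; I≈3.139743, D=e−e_prev≈0.134990; u=1/2·(-0.012698)+1·3.139743+2·0.134990≈3.403374; next y=3/5·2.012698+1/4·3.403374≈2.058462
n=13: y≈2.058462, sp=2, e=sp−y≈-0.058462; I≈3.081281, D=e−e_prev≈-0.045764; u=1/2·(-0.058462)+1·3.081281+2·(-0.045764)≈2.960521; next y=3/5·2.058462+1/4·2.960521≈1.975208
n=14: y≈1.975208, sp=2, e=sp−y≈0.024792; I≈3.106073, D=e−e_prev≈0.083255; u=1/2·0.024792+1·3.106073+2·0.083255≈3.284979; next y=3/5·1.975208+1/4·3.284979≈2.006369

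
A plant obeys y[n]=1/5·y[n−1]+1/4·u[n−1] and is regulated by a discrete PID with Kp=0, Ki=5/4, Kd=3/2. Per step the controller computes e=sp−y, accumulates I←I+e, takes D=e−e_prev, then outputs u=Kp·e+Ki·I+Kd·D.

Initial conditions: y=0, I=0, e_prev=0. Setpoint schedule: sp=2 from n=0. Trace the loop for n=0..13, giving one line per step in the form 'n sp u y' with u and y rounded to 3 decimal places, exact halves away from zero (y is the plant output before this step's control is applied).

0 2 5.500 0.000
1 2 1.219 1.375
2 2 6.250 0.580
3 2 3.811 1.678
4 2 6.933 1.288
5 2 5.306 1.991
6 2 7.103 1.725
7 2 5.959 2.121
8 2 6.971 1.914
9 2 6.186 2.126
10 2 6.770 1.972
11 2 6.258 2.087
12 2 6.611 1.982
13 2 6.291 2.049

(exact arithmetic carried between steps; '≈' marks a value shown rounded to 6 d.p. or computed from one; I and e_prev carry over from the previous line; the table rounds u and y to 3 d.p., halves away from zero)
n=0: y=0, sp=2, e=sp−y=2; I=2, D=e−e_prev=2; u=0·2+5/4·2+3/2·2=5.5; next y=1/5·0+1/4·5.5=1.375
n=1: y=1.375, sp=2, e=sp−y=0.625; I=2.625, D=e−e_prev=-1.375; u=0·0.625+5/4·2.625+3/2·(-1.375)=1.21875; next y=1/5·1.375+1/4·1.21875≈0.579688
n=2: y≈0.579688, sp=2, e=sp−y≈1.420313; I≈4.045313, D=e−e_prev≈0.795313; u=0·1.420313+5/4·4.045313+3/2·0.795313≈6.249609; next y=1/5·0.579688+1/4·6.249609≈1.678340
n=3: y≈1.678340, sp=2, e=sp−y≈0.321660; I≈4.366973, D=e−e_prev≈-1.098652; u=0·0.321660+5/4·4.366973+3/2·(-1.098652)≈3.810737; next y=1/5·1.678340+1/4·3.810737≈1.288352
n=4: y≈1.288352, sp=2, e=sp−y≈0.711648; I≈5.078620, D=e−e_prev≈0.389988; u=0·0.711648+5/4·5.078620+3/2·0.389988≈6.933257; next y=1/5·1.288352+1/4·6.933257≈1.990985
n=5: y≈1.990985, sp=2, e=sp−y≈0.009015; I≈5.087636, D=e−e_prev≈-0.702632; u=0·0.009015+5/4·5.087636+3/2·(-0.702632)≈5.305596; next y=1/5·1.990985+1/4·5.305596≈1.724596
n=6: y≈1.724596, sp=2, e=sp−y≈0.275404; I≈5.363040, D=e−e_prev≈0.266389; u=0·0.275404+5/4·5.363040+3/2·0.266389≈7.103383; next y=1/5·1.724596+1/4·7.103383≈2.120765
n=7: y≈2.120765, sp=2, e=sp−y≈-0.120765; I≈5.242275, D=e−e_prev≈-0.396169; u=0·(-0.120765)+5/4·5.242275+3/2·(-0.396169)≈5.958590; next y=1/5·2.120765+1/4·5.958590≈1.913801
n=8: y≈1.913801, sp=2, e=sp−y≈0.086199; I≈5.328474, D=e−e_prev≈0.206964; u=0·0.086199+5/4·5.328474+3/2·0.206964≈6.971039; next y=1/5·1.913801+1/4·6.971039≈2.125520
n=9: y≈2.125520, sp=2, e=sp−y≈-0.125520; I≈5.202954, D=e−e_prev≈-0.211719; u=0·(-0.125520)+5/4·5.202954+3/2·(-0.211719)≈6.186114; next y=1/5·2.125520+1/4·6.186114≈1.971632
n=10: y≈1.971632, sp=2, e=sp−y≈0.028368; I≈5.231322, D=e−e_prev≈0.153888; u=0·0.028368+5/4·5.231322+3/2·0.153888≈6.769984; next y=1/5·1.971632+1/4·6.769984≈2.086822
n=11: y≈2.086822, sp=2, e=sp−y≈-0.086822; I≈5.144500, D=e−e_prev≈-0.115190; u=0·(-0.086822)+5/4·5.144500+3/2·(-0.115190)≈6.257839; next y=1/5·2.086822+1/4·6.257839≈1.981824
n=12: y≈1.981824, sp=2, e=sp−y≈0.018176; I≈5.162675, D=e−e_prev≈0.104998; u=0·0.018176+5/4·5.162675+3/2·0.104998≈6.610841; next y=1/5·1.981824+1/4·6.610841≈2.049075
n=13: y≈2.049075, sp=2, e=sp−y≈-0.049075; I≈5.113600, D=e−e_prev≈-0.067251; u=0·(-0.049075)+5/4·5.113600+3/2·(-0.067251)≈6.291124; next y=1/5·2.049075+1/4·6.291124≈1.982596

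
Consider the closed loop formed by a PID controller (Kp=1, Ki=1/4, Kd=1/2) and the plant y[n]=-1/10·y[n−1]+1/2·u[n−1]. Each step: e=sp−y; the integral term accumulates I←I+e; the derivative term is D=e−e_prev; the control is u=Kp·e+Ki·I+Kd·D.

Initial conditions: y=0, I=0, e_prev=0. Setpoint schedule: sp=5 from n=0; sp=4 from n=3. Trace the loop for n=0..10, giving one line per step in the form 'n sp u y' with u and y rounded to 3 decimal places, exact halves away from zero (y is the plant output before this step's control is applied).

0 5 8.750 0.000
1 5 -0.156 4.375
2 5 10.746 -0.516
3 4 -2.466 5.425
4 4 13.248 -1.775
5 4 -3.918 6.802
6 4 16.191 -2.639
7 4 -6.117 8.360
8 4 19.737 -3.894
9 4 -9.183 10.258
10 4 24.110 -5.617

(exact arithmetic carried between steps; '≈' marks a value shown rounded to 6 d.p. or computed from one; I and e_prev carry over from the previous line; the table rounds u and y to 3 d.p., halves away from zero)
n=0: y=0, sp=5, e=sp−y=5; I=5, D=e−e_prev=5; u=1·5+1/4·5+1/2·5=8.75; next y=-1/10·0+1/2·8.75=4.375
n=1: y=4.375, sp=5, e=sp−y=0.625; I=5.625, D=e−e_prev=-4.375; u=1·0.625+1/4·5.625+1/2·(-4.375)=-0.15625; next y=-1/10·4.375+1/2·(-0.15625)=-0.515625
n=2: y=-0.515625, sp=5, e=sp−y=5.515625; I=11.140625, D=e−e_prev=4.890625; u=1·5.515625+1/4·11.140625+1/2·4.890625≈10.746094; next y=-1/10·(-0.515625)+1/2·10.746094≈5.424609
n=3: y≈5.424609, sp=4, e=sp−y≈-1.424609; I≈9.716016, D=e−e_prev≈-6.940234; u=1·(-1.424609)+1/4·9.716016+1/2·(-6.940234)≈-2.465723; next y=-1/10·5.424609+1/2·(-2.465723)≈-1.775322
n=4: y≈-1.775322, sp=4, e=sp−y≈5.775322; I≈15.491338, D=e−e_prev≈7.199932; u=1·5.775322+1/4·15.491338+1/2·7.199932≈13.248123; next y=-1/10·(-1.775322)+1/2·13.248123≈6.801594
n=5: y≈6.801594, sp=4, e=sp−y≈-2.801594; I≈12.689744, D=e−e_prev≈-8.576916; u=1·(-2.801594)+1/4·12.689744+1/2·(-8.576916)≈-3.917615; next y=-1/10·6.801594+1/2·(-3.917615)≈-2.638967
n=6: y≈-2.638967, sp=4, e=sp−y≈6.638967; I≈19.328711, D=e−e_prev≈9.440561; u=1·6.638967+1/4·19.328711+1/2·9.440561≈16.191425; next y=-1/10·(-2.638967)+1/2·16.191425≈8.359609
n=7: y≈8.359609, sp=4, e=sp−y≈-4.359609; I≈14.969102, D=e−e_prev≈-10.998576; u=1·(-4.359609)+1/4·14.969102+1/2·(-10.998576)≈-6.116622; next y=-1/10·8.359609+1/2·(-6.116622)≈-3.894272
n=8: y≈-3.894272, sp=4, e=sp−y≈7.894272; I≈22.863374, D=e−e_prev≈12.253881; u=1·7.894272+1/4·22.863374+1/2·12.253881≈19.737056; next y=-1/10·(-3.894272)+1/2·19.737056≈10.257955
n=9: y≈10.257955, sp=4, e=sp−y≈-6.257955; I≈16.605419, D=e−e_prev≈-14.152227; u=1·(-6.257955)+1/4·16.605419+1/2·(-14.152227)≈-9.182714; next y=-1/10·10.257955+1/2·(-9.182714)≈-5.617152
n=10: y≈-5.617152, sp=4, e=sp−y≈9.617152; I≈26.222571, D=e−e_prev≈15.875108; u=1·9.617152+1/4·26.222571+1/2·15.875108≈24.110349; next y=-1/10·(-5.617152)+1/2·24.110349≈12.616890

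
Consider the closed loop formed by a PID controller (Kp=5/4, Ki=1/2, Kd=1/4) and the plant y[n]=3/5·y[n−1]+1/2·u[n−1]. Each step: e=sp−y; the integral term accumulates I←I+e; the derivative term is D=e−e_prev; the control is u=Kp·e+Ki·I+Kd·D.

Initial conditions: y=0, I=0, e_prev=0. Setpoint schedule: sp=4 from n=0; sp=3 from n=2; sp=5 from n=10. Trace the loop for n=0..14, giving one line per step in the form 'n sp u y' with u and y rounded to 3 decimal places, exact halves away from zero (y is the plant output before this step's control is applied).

0 4 8.000 0.000
1 4 1.000 4.000
2 3 2.200 2.900
3 3 2.345 2.840
4 3 2.337 2.877
5 3 2.372 2.894
6 3 2.373 2.923
7 3 2.384 2.940
8 3 2.386 2.956
9 3 2.391 2.967
10 5 6.393 2.975
11 5 2.895 4.982
12 5 4.496 4.436
13 5 3.695 4.910
14 5 4.091 4.793

(exact arithmetic carried between steps; '≈' marks a value shown rounded to 6 d.p. or computed from one; I and e_prev carry over from the previous line; the table rounds u and y to 3 d.p., halves away from zero)
n=0: y=0, sp=4, e=sp−y=4; I=4, D=e−e_prev=4; u=5/4·4+1/2·4+1/4·4=8; next y=3/5·0+1/2·8=4
n=1: y=4, sp=4, e=sp−y=0; I=4, D=e−e_prev=-4; u=5/4·0+1/2·4+1/4·(-4)=1; next y=3/5·4+1/2·1=2.9
n=2: y=2.9, sp=3, e=sp−y=0.1; I=4.1, D=e−e_prev=0.1; u=5/4·0.1+1/2·4.1+1/4·0.1=2.2; next y=3/5·2.9+1/2·2.2=2.84
n=3: y=2.84, sp=3, e=sp−y=0.16; I=4.26, D=e−e_prev=0.06; u=5/4·0.16+1/2·4.26+1/4·0.06=2.345; next y=3/5·2.84+1/2·2.345=2.8765
n=4: y=2.8765, sp=3, e=sp−y=0.1235; I=4.3835, D=e−e_prev=-0.0365; u=5/4·0.1235+1/2·4.3835+1/4·(-0.0365)=2.337; next y=3/5·2.8765+1/2·2.337=2.8944
n=5: y=2.8944, sp=3, e=sp−y=0.1056; I=4.4891, D=e−e_prev=-0.0179; u=5/4·0.1056+1/2·4.4891+1/4·(-0.0179)=2.372075; next y=3/5·2.8944+1/2·2.372075≈2.922678
n=6: y≈2.922678, sp=3, e=sp−y≈0.077323; I≈4.566423, D=e−e_prev≈-0.028278; u=5/4·0.077323+1/2·4.566423+1/4·(-0.028278)≈2.372795; next y=3/5·2.922678+1/2·2.372795≈2.940004
n=7: y=2.940004, sp=3, e=sp−y=0.059996; I≈4.626419, D=e−e_prev≈-0.017327; u=5/4·0.059996+1/2·4.626419+1/4·(-0.017327)≈2.383873; next y=3/5·2.940004+1/2·2.383873≈2.955939
n=8: y≈2.955939, sp=3, e=sp−y≈0.044061; I≈4.670480, D=e−e_prev≈-0.015935; u=5/4·0.044061+1/2·4.670480+1/4·(-0.015935)≈2.386333; next y=3/5·2.955939+1/2·2.386333≈2.966730
n=9: y≈2.966730, sp=3, e=sp−y≈0.033270; I≈4.703750, D=e−e_prev≈-0.010791; u=5/4·0.033270+1/2·4.703750+1/4·(-0.010791)≈2.390765; next y=3/5·2.966730+1/2·2.390765≈2.975420
n=10: y≈2.975420, sp=5, e=sp−y≈2.024580; I≈6.728330, D=e−e_prev≈1.991309; u=5/4·2.024580+1/2·6.728330+1/4·1.991309≈6.392717; next y=3/5·2.975420+1/2·6.392717≈4.981611
n=11: y≈4.981611, sp=5, e=sp−y≈0.018389; I≈6.746719, D=e−e_prev≈-2.006190; u=5/4·0.018389+1/2·6.746719+1/4·(-2.006190)≈2.894799; next y=3/5·4.981611+1/2·2.894799≈4.436366
n=12: y≈4.436366, sp=5, e=sp−y≈0.563634; I≈7.310353, D=e−e_prev≈0.545245; u=5/4·0.563634+1/2·7.310353+1/4·0.545245≈4.496031; next y=3/5·4.436366+1/2·4.496031≈4.909835
n=13: y≈4.909835, sp=5, e=sp−y≈0.090165; I≈7.400519, D=e−e_prev≈-0.473469; u=5/4·0.090165+1/2·7.400519+1/4·(-0.473469)≈3.694599; next y=3/5·4.909835+1/2·3.694599≈4.793200
n=14: y≈4.793200, sp=5, e=sp−y≈0.206800; I≈7.607318, D=e−e_prev≈0.116635; u=5/4·0.206800+1/2·7.607318+1/4·0.116635≈4.091318; next y=3/5·4.793200+1/2·4.091318≈4.921579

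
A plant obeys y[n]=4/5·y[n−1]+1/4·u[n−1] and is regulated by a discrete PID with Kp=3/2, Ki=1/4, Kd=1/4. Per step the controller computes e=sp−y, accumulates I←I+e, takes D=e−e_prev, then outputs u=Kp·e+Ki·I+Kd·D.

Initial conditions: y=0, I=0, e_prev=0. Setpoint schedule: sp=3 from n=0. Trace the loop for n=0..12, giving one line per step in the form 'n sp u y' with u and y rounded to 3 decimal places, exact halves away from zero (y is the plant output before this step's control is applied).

0 3 6.000 0.000
1 3 3.000 1.500
2 3 2.850 1.950
3 3 2.580 2.273
4 3 2.462 2.463
5 3 2.398 2.586
6 3 2.367 2.668
7 3 2.355 2.726
8 3 2.351 2.770
9 3 2.352 2.803
10 3 2.355 2.831
11 3 2.359 2.853
12 3 2.363 2.872

(exact arithmetic carried between steps; '≈' marks a value shown rounded to 6 d.p. or computed from one; I and e_prev carry over from the previous line; the table rounds u and y to 3 d.p., halves away from zero)
n=0: y=0, sp=3, e=sp−y=3; I=3, D=e−e_prev=3; u=3/2·3+1/4·3+1/4·3=6; next y=4/5·0+1/4·6=1.5
n=1: y=1.5, sp=3, e=sp−y=1.5; I=4.5, D=e−e_prev=-1.5; u=3/2·1.5+1/4·4.5+1/4·(-1.5)=3; next y=4/5·1.5+1/4·3=1.95
n=2: y=1.95, sp=3, e=sp−y=1.05; I=5.55, D=e−e_prev=-0.45; u=3/2·1.05+1/4·5.55+1/4·(-0.45)=2.85; next y=4/5·1.95+1/4·2.85=2.2725
n=3: y=2.2725, sp=3, e=sp−y=0.7275; I=6.2775, D=e−e_prev=-0.3225; u=3/2·0.7275+1/4·6.2775+1/4·(-0.3225)=2.58; next y=4/5·2.2725+1/4·2.58=2.463
n=4: y=2.463, sp=3, e=sp−y=0.537; I=6.8145, D=e−e_prev=-0.1905; u=3/2·0.537+1/4·6.8145+1/4·(-0.1905)=2.4615; next y=4/5·2.463+1/4·2.4615=2.585775
n=5: y=2.585775, sp=3, e=sp−y=0.414225; I=7.228725, D=e−e_prev=-0.122775; u=3/2·0.414225+1/4·7.228725+1/4·(-0.122775)=2.397825; next y=4/5·2.585775+1/4·2.397825≈2.668076
n=6: y≈2.668076, sp=3, e=sp−y≈0.331924; I≈7.560649, D=e−e_prev≈-0.082301; u=3/2·0.331924+1/4·7.560649+1/4·(-0.082301)≈2.367473; next y=4/5·2.668076+1/4·2.367473≈2.726329
n=7: y≈2.726329, sp=3, e=sp−y≈0.273671; I≈7.834320, D=e−e_prev≈-0.058253; u=3/2·0.273671+1/4·7.834320+1/4·(-0.058253)≈2.354523; next y=4/5·2.726329+1/4·2.354523≈2.769694
n=8: y≈2.769694, sp=3, e=sp−y≈0.230306; I≈8.064626, D=e−e_prev≈-0.043365; u=3/2·0.230306+1/4·8.064626+1/4·(-0.043365)≈2.350774; next y=4/5·2.769694+1/4·2.350774≈2.803449
n=9: y≈2.803449, sp=3, e=sp−y≈0.196551; I≈8.261177, D=e−e_prev≈-0.033755; u=3/2·0.196551+1/4·8.261177+1/4·(-0.033755)≈2.351682; next y=4/5·2.803449+1/4·2.351682≈2.830680
n=10: y≈2.830680, sp=3, e=sp−y≈0.169320; I≈8.430497, D=e−e_prev≈-0.027231; u=3/2·0.169320+1/4·8.430497+1/4·(-0.027231)≈2.354797; next y=4/5·2.830680+1/4·2.354797≈2.853243
n=11: y≈2.853243, sp=3, e=sp−y≈0.146757; I≈8.577254, D=e−e_prev≈-0.022563; u=3/2·0.146757+1/4·8.577254+1/4·(-0.022563)≈2.358808; next y=4/5·2.853243+1/4·2.358808≈2.872296
n=12: y≈2.872296, sp=3, e=sp−y≈0.127704; I≈8.704958, D=e−e_prev≈-0.019053; u=3/2·0.127704+1/4·8.704958+1/4·(-0.019053)≈2.363031; next y=4/5·2.872296+1/4·2.363031≈2.888595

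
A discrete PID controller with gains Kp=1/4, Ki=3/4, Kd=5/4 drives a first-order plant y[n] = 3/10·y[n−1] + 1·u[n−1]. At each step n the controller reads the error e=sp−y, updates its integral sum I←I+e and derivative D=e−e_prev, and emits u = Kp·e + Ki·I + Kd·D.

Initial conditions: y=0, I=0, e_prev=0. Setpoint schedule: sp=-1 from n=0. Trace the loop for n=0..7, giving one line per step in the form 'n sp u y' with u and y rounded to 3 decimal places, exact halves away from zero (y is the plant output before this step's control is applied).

0 -1 -2.250 0.000
1 -1 3.313 -2.250
2 -1 -9.559 2.638
3 -1 19.485 -8.768
4 -1 -46.596 16.854
5 -1 103.428 -41.540
6 -1 -237.298 90.966
7 -1 536.552 -210.009

(exact arithmetic carried between steps; '≈' marks a value shown rounded to 6 d.p. or computed from one; I and e_prev carry over from the previous line; the table rounds u and y to 3 d.p., halves away from zero)
n=0: y=0, sp=-1, e=sp−y=-1; I=-1, D=e−e_prev=-1; u=1/4·(-1)+3/4·(-1)+5/4·(-1)=-2.25; next y=3/10·0+1·(-2.25)=-2.25
n=1: y=-2.25, sp=-1, e=sp−y=1.25; I=0.25, D=e−e_prev=2.25; u=1/4·1.25+3/4·0.25+5/4·2.25=3.3125; next y=3/10·(-2.25)+1·3.3125=2.6375
n=2: y=2.6375, sp=-1, e=sp−y=-3.6375; I=-3.3875, D=e−e_prev=-4.8875; u=1/4·(-3.6375)+3/4·(-3.3875)+5/4·(-4.8875)=-9.559375; next y=3/10·2.6375+1·(-9.559375)=-8.768125
n=3: y=-8.768125, sp=-1, e=sp−y=7.768125; I=4.380625, D=e−e_prev=11.405625; u=1/4·7.768125+3/4·4.380625+5/4·11.405625≈19.484531; next y=3/10·(-8.768125)+1·19.484531≈16.854094
n=4: y≈16.854094, sp=-1, e=sp−y≈-17.854094; I≈-13.473469, D=e−e_prev≈-25.622219; u=1/4·(-17.854094)+3/4·(-13.473469)+5/4·(-25.622219)≈-46.596398; next y=3/10·16.854094+1·(-46.596398)≈-41.540170
n=5: y≈-41.540170, sp=-1, e=sp−y≈40.540170; I≈27.066702, D=e−e_prev≈58.394264; u=1/4·40.540170+3/4·27.066702+5/4·58.394264≈103.427899; next y=3/10·(-41.540170)+1·103.427899≈90.965848
n=6: y≈90.965848, sp=-1, e=sp−y≈-91.965848; I≈-64.899146, D=e−e_prev≈-132.506018; u=1/4·(-91.965848)+3/4·(-64.899146)+5/4·(-132.506018)≈-237.298344; next y=3/10·90.965848+1·(-237.298344)≈-210.008590
n=7: y≈-210.008590, sp=-1, e=sp−y≈209.008590; I≈144.109444, D=e−e_prev≈300.974438; u=1/4·209.008590+3/4·144.109444+5/4·300.974438≈536.552277; next y=3/10·(-210.008590)+1·536.552277≈473.549700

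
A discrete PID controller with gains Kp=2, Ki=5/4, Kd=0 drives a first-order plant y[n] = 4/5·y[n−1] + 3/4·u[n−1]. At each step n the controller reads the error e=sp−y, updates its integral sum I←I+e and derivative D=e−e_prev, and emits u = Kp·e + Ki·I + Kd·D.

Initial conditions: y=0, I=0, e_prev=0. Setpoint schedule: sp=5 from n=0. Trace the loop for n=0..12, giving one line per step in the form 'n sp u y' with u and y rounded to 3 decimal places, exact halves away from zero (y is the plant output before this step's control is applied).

(exact arithmetic carried between steps; '≈' marks a value shown rounded to 6 d.p. or computed from one; I and e_prev carry over from the previous line; the table rounds u and y to 3 d.p., halves away from zero)
n=0: y=0, sp=5, e=sp−y=5; I=5, D=e−e_prev=5; u=2·5+5/4·5+0·5=16.25; next y=4/5·0+3/4·16.25=12.1875
n=1: y=12.1875, sp=5, e=sp−y=-7.1875; I=-2.1875, D=e−e_prev=-12.1875; u=2·(-7.1875)+5/4·(-2.1875)+0·(-12.1875)=-17.109375; next y=4/5·12.1875+3/4·(-17.109375)≈-3.082031
n=2: y≈-3.082031, sp=5, e=sp−y≈8.082031; I≈5.894531, D=e−e_prev≈15.269531; u=2·8.082031+5/4·5.894531+0·15.269531≈23.532227; next y=4/5·(-3.082031)+3/4·23.532227≈15.183545
n=3: y≈15.183545, sp=5, e=sp−y≈-10.183545; I≈-4.289014, D=e−e_prev≈-18.265576; u=2·(-10.183545)+5/4·(-4.289014)+0·(-18.265576)≈-25.728357; next y=4/5·15.183545+3/4·(-25.728357)≈-7.149432
n=4: y≈-7.149432, sp=5, e=sp−y≈12.149432; I≈7.860418, D=e−e_prev≈22.332977; u=2·12.149432+5/4·7.860418+0·22.332977≈34.124386; next y=4/5·(-7.149432)+3/4·34.124386≈19.873744
n=5: y≈19.873744, sp=5, e=sp−y≈-14.873744; I≈-7.013326, D=e−e_prev≈-27.023176; u=2·(-14.873744)+5/4·(-7.013326)+0·(-27.023176)≈-38.514146; next y=4/5·19.873744+3/4·(-38.514146)≈-12.986614
n=6: y≈-12.986614, sp=5, e=sp−y≈17.986614; I≈10.973288, D=e−e_prev≈32.860358; u=2·17.986614+5/4·10.973288+0·32.860358≈49.689838; next y=4/5·(-12.986614)+3/4·49.689838≈26.878087
n=7: y≈26.878087, sp=5, e=sp−y≈-21.878087; I≈-10.904799, D=e−e_prev≈-39.864702; u=2·(-21.878087)+5/4·(-10.904799)+0·(-39.864702)≈-57.387174; next y=4/5·26.878087+3/4·(-57.387174)≈-21.537911
n=8: y≈-21.537911, sp=5, e=sp−y≈26.537911; I≈15.633111, D=e−e_prev≈48.415998; u=2·26.537911+5/4·15.633111+0·48.415998≈72.617210; next y=4/5·(-21.537911)+3/4·72.617210≈37.232579
n=9: y≈37.232579, sp=5, e=sp−y≈-32.232579; I≈-16.599468, D=e−e_prev≈-58.770490; u=2·(-32.232579)+5/4·(-16.599468)+0·(-58.770490)≈-85.214494; next y=4/5·37.232579+3/4·(-85.214494)≈-34.124807
n=10: y≈-34.124807, sp=5, e=sp−y≈39.124807; I≈22.525339, D=e−e_prev≈71.357386; u=2·39.124807+5/4·22.525339+0·71.357386≈106.406287; next y=4/5·(-34.124807)+3/4·106.406287≈52.504870
n=11: y≈52.504870, sp=5, e=sp−y≈-47.504870; I≈-24.979531, D=e−e_prev≈-86.629677; u=2·(-47.504870)+5/4·(-24.979531)+0·(-86.629677)≈-126.234153; next y=4/5·52.504870+3/4·(-126.234153)≈-52.671719
n=12: y≈-52.671719, sp=5, e=sp−y≈57.671719; I≈32.692188, D=e−e_prev≈105.176589; u=2·57.671719+5/4·32.692188+0·105.176589≈156.208674; next y=4/5·(-52.671719)+3/4·156.208674≈75.019130

0 5 16.250 0.000
1 5 -17.109 12.188
2 5 23.532 -3.082
3 5 -25.728 15.184
4 5 34.124 -7.149
5 5 -38.514 19.874
6 5 49.690 -12.987
7 5 -57.387 26.878
8 5 72.617 -21.538
9 5 -85.214 37.233
10 5 106.406 -34.125
11 5 -126.234 52.505
12 5 156.209 -52.672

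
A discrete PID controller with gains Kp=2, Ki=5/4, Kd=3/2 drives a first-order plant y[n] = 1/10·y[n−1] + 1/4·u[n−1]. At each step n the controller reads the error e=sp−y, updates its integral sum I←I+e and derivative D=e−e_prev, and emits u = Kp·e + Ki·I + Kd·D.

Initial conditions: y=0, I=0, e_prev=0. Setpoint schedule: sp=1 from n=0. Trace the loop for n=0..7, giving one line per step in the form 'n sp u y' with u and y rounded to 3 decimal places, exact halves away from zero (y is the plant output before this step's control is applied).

(exact arithmetic carried between steps; '≈' marks a value shown rounded to 6 d.p. or computed from one; I and e_prev carry over from the previous line; the table rounds u and y to 3 d.p., halves away from zero)
n=0: y=0, sp=1, e=sp−y=1; I=1, D=e−e_prev=1; u=2·1+5/4·1+3/2·1=4.75; next y=1/10·0+1/4·4.75=1.1875
n=1: y=1.1875, sp=1, e=sp−y=-0.1875; I=0.8125, D=e−e_prev=-1.1875; u=2·(-0.1875)+5/4·0.8125+3/2·(-1.1875)=-1.140625; next y=1/10·1.1875+1/4·(-1.140625)≈-0.166406
n=2: y≈-0.166406, sp=1, e=sp−y≈1.166406; I≈1.978906, D=e−e_prev≈1.353906; u=2·1.166406+5/4·1.978906+3/2·1.353906≈6.837305; next y=1/10·(-0.166406)+1/4·6.837305≈1.692686
n=3: y≈1.692686, sp=1, e=sp−y≈-0.692686; I≈1.286221, D=e−e_prev≈-1.859092; u=2·(-0.692686)+5/4·1.286221+3/2·(-1.859092)≈-2.566233; next y=1/10·1.692686+1/4·(-2.566233)≈-0.472290
n=4: y≈-0.472290, sp=1, e=sp−y≈1.472290; I≈2.758510, D=e−e_prev≈2.164975; u=2·1.472290+5/4·2.758510+3/2·2.164975≈9.640180; next y=1/10·(-0.472290)+1/4·9.640180≈2.362816
n=5: y≈2.362816, sp=1, e=sp−y≈-1.362816; I≈1.395694, D=e−e_prev≈-2.835106; u=2·(-1.362816)+5/4·1.395694+3/2·(-2.835106)≈-5.233673; next y=1/10·2.362816+1/4·(-5.233673)≈-1.072137
n=6: y≈-1.072137, sp=1, e=sp−y≈2.072137; I≈3.467831, D=e−e_prev≈3.434953; u=2·2.072137+5/4·3.467831+3/2·3.434953≈13.631491; next y=1/10·(-1.072137)+1/4·13.631491≈3.300659
n=7: y≈3.300659, sp=1, e=sp−y≈-2.300659; I≈1.167172, D=e−e_prev≈-4.372796; u=2·(-2.300659)+5/4·1.167172+3/2·(-4.372796)≈-9.701547; next y=1/10·3.300659+1/4·(-9.701547)≈-2.095321

0 1 4.750 0.000
1 1 -1.141 1.188
2 1 6.837 -0.166
3 1 -2.566 1.693
4 1 9.640 -0.472
5 1 -5.234 2.363
6 1 13.631 -1.072
7 1 -9.702 3.301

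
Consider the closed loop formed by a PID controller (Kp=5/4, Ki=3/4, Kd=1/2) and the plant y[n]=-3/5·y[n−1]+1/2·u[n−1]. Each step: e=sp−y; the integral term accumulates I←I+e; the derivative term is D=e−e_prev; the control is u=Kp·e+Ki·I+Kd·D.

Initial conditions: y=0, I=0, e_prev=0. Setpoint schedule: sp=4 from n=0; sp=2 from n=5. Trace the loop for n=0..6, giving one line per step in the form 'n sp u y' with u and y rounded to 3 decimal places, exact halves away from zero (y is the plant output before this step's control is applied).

(exact arithmetic carried between steps; '≈' marks a value shown rounded to 6 d.p. or computed from one; I and e_prev carry over from the previous line; the table rounds u and y to 3 d.p., halves away from zero)
n=0: y=0, sp=4, e=sp−y=4; I=4, D=e−e_prev=4; u=5/4·4+3/4·4+1/2·4=10; next y=-3/5·0+1/2·10=5
n=1: y=5, sp=4, e=sp−y=-1; I=3, D=e−e_prev=-5; u=5/4·(-1)+3/4·3+1/2·(-5)=-1.5; next y=-3/5·5+1/2·(-1.5)=-3.75
n=2: y=-3.75, sp=4, e=sp−y=7.75; I=10.75, D=e−e_prev=8.75; u=5/4·7.75+3/4·10.75+1/2·8.75=22.125; next y=-3/5·(-3.75)+1/2·22.125=13.3125
n=3: y=13.3125, sp=4, e=sp−y=-9.3125; I=1.4375, D=e−e_prev=-17.0625; u=5/4·(-9.3125)+3/4·1.4375+1/2·(-17.0625)=-19.09375; next y=-3/5·13.3125+1/2·(-19.09375)=-17.534375
n=4: y=-17.534375, sp=4, e=sp−y=21.534375; I=22.971875, D=e−e_prev=30.846875; u=5/4·21.534375+3/4·22.971875+1/2·30.846875≈59.570313; next y=-3/5·(-17.534375)+1/2·59.570313≈40.305781
n=5: y≈40.305781, sp=2, e=sp−y≈-38.305781; I≈-15.333906, D=e−e_prev≈-59.840156; u=5/4·(-38.305781)+3/4·(-15.333906)+1/2·(-59.840156)≈-89.302734; next y=-3/5·40.305781+1/2·(-89.302734)≈-68.834836
n=6: y≈-68.834836, sp=2, e=sp−y≈70.834836; I≈55.500930, D=e−e_prev≈109.140617; u=5/4·70.834836+3/4·55.500930+1/2·109.140617≈184.739551; next y=-3/5·(-68.834836)+1/2·184.739551≈133.670677

0 4 10.000 0.000
1 4 -1.500 5.000
2 4 22.125 -3.750
3 4 -19.094 13.313
4 4 59.570 -17.534
5 2 -89.303 40.306
6 2 184.740 -68.835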